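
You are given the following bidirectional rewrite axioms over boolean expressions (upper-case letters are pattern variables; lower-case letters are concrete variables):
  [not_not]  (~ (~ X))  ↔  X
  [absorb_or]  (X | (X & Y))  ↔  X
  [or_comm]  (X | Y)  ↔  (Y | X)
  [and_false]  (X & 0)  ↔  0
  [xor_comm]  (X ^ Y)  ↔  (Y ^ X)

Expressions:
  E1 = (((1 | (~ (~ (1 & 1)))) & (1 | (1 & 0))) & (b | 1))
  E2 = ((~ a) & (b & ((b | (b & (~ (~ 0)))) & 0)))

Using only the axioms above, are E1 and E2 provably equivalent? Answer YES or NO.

NO

The axioms are sound identities: if E1 ↔* E2 then E1 and E2 evaluate identically under any assignment.
Under a=0, b=0: E1 evaluates to 1, E2 to 0. Distinct ⇒ no rewrite sequence connects them.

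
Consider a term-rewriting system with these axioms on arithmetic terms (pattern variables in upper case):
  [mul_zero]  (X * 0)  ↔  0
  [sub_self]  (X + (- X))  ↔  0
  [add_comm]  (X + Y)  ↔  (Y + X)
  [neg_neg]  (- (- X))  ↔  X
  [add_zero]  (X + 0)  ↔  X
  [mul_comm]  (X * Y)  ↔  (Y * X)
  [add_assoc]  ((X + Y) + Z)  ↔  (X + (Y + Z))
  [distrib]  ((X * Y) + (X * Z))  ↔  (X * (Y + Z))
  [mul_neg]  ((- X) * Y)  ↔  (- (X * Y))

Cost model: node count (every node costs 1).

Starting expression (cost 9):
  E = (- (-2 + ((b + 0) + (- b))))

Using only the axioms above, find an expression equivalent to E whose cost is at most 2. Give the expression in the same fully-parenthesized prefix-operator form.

1. [add_zero →] (b + 0)  →  b;  E = (- (-2 + (b + (- b))))
2. [sub_self →] (b + (- b))  →  0;  E = (- (-2 + 0))
3. [add_zero →] (-2 + 0)  →  -2;  cost 2 ≤ 2, done

(- -2)   [cost 2]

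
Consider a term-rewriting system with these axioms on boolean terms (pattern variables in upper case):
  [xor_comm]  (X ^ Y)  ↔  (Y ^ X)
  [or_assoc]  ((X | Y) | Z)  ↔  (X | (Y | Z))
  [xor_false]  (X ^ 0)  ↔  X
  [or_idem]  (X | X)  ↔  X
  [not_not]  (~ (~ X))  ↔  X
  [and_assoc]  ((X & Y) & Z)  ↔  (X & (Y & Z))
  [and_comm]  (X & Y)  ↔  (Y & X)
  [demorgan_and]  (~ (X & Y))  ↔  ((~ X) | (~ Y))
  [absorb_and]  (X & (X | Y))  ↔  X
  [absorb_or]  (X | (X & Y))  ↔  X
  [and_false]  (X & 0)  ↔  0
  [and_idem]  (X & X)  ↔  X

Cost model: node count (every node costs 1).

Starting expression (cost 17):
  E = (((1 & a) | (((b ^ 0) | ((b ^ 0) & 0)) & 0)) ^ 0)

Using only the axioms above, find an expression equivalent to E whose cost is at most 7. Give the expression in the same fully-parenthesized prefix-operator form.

1. [absorb_or →] ((b ^ 0) | ((b ^ 0) & 0))  →  (b ^ 0);  E = (((1 & a) | ((b ^ 0) & 0)) ^ 0)
2. [xor_false →] (((1 & a) | ((b ^ 0) & 0)) ^ 0)  →  ((1 & a) | ((b ^ 0) & 0))
3. [xor_false →] (b ^ 0)  →  b;  cost 7 ≤ 7, done

((1 & a) | (b & 0))   [cost 7]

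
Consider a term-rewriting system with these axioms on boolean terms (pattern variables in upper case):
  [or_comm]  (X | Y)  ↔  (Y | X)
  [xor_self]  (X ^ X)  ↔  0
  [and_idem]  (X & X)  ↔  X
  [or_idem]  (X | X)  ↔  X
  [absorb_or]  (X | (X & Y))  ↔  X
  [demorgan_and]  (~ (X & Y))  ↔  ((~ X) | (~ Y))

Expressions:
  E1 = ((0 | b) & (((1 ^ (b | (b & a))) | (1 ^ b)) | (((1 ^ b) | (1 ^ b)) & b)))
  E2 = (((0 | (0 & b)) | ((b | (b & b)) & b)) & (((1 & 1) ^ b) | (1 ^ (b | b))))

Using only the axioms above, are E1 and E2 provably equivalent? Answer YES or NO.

YES

(1) (b | (b & a))  =[absorb_or →]=  b    ⊢ ((0 | b) & (((1 ^ b) | (1 ^ b)) | (((1 ^ b) | (1 ^ b)) & b)))
(2) (((1 ^ b) | (1 ^ b)) | (((1 ^ b) | (1 ^ b)) & b))  =[absorb_or →]=  ((1 ^ b) | (1 ^ b))    ⊢ ((0 | b) & ((1 ^ b) | (1 ^ b)))
(3) ((1 ^ b) | (1 ^ b))  =[or_idem →]=  (1 ^ b)    ⊢ ((0 | b) & (1 ^ b))
(4) b  =[and_idem ←]=  (b & b)    ⊢ ((0 | (b & b)) & (1 ^ b))
(5) (1 ^ b)  =[or_idem ←]=  ((1 ^ b) | (1 ^ b))    ⊢ ((0 | (b & b)) & ((1 ^ b) | (1 ^ b)))
(6) 1  =[and_idem ←]=  (1 & 1)    ⊢ ((0 | (b & b)) & (((1 & 1) ^ b) | (1 ^ b)))
(7) 0  =[absorb_or ←]=  (0 | (0 & b))    ⊢ (((0 | (0 & b)) | (b & b)) & (((1 & 1) ^ b) | (1 ^ b)))
(8) b  =[or_idem ←]=  (b | b)    ⊢ (((0 | (0 & b)) | (b & b)) & (((1 & 1) ^ b) | (1 ^ (b | b))))
(9) b  =[or_idem ←]=  (b | b)    ⊢ (((0 | (0 & b)) | ((b | b) & b)) & (((1 & 1) ^ b) | (1 ^ (b | b))))
(10) b  =[and_idem ←]=  (b & b)    ⊢ E2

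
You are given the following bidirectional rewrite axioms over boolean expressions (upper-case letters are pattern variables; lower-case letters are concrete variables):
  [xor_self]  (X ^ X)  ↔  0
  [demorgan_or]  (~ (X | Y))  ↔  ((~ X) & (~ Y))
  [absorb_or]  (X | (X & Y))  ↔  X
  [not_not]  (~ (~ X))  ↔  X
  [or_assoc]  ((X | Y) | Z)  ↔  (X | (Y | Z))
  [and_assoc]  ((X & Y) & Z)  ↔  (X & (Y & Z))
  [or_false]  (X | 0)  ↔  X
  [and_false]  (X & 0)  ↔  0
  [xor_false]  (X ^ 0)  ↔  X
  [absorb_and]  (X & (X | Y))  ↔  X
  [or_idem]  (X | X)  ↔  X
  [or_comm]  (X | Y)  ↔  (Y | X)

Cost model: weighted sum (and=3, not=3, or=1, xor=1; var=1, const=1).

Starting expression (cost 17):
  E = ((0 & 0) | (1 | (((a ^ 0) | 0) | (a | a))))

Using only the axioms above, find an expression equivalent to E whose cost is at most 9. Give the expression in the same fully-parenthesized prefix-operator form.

((1 | a) | (0 & 0))   [cost 9]

1. [xor_false →] (a ^ 0)  →  a;  E = ((0 & 0) | (1 | ((a | 0) | (a | a))))
2. [or_idem →] (a | a)  →  a;  E = ((0 & 0) | (1 | ((a | 0) | a)))
3. [or_false →] (a | 0)  →  a;  E = ((0 & 0) | (1 | (a | a)))
4. [or_comm →] ((0 & 0) | (1 | (a | a)))  →  ((1 | (a | a)) | (0 & 0))
5. [or_idem →] (a | a)  →  a;  cost 9 ≤ 9, done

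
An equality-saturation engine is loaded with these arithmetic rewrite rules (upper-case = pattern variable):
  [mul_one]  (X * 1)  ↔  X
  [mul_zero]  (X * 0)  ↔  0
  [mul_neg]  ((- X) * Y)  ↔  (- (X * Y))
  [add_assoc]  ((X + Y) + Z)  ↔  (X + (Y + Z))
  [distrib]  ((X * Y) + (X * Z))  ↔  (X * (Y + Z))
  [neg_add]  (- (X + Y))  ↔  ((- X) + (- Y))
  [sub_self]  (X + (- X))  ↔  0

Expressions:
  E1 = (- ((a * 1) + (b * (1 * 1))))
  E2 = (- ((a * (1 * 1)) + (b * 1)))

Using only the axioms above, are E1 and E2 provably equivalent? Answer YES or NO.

1. [mul_one →] (1 * 1)  →  1;  E1 = (- ((a * 1) + (b * 1)))
2. [mul_one ←] 1  →  (1 * 1);  this is E2

YES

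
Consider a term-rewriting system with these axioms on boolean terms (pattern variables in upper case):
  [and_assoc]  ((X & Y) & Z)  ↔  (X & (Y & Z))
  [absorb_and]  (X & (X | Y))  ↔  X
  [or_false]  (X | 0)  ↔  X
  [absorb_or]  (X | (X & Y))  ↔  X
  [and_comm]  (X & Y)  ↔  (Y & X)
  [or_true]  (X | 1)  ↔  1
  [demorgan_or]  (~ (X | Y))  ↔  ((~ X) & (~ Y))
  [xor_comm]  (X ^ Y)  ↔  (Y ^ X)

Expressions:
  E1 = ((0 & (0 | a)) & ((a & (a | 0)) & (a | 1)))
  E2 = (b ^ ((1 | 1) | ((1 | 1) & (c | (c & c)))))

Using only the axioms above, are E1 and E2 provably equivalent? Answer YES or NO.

NO

The axioms are sound identities: if E1 ↔* E2 then E1 and E2 evaluate identically under any assignment.
Under a=0, b=0, c=0: E1 evaluates to 0, E2 to 1. Distinct ⇒ no rewrite sequence connects them.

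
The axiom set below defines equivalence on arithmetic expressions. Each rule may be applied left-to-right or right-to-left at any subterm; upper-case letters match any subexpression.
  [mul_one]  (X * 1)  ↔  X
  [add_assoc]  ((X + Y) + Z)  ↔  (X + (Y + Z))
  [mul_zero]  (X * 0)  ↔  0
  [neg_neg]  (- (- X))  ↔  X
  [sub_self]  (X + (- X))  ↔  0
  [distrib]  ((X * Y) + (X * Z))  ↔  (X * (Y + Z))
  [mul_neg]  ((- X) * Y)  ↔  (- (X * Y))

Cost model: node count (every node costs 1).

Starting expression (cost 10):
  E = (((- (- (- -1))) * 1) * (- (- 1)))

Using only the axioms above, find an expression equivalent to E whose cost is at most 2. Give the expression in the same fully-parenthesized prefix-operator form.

(- -1)   [cost 2]

(1) (- (- -1))  =[neg_neg →]=  -1    ⊢ (((- -1) * 1) * (- (- 1)))
(2) (- (- 1))  =[neg_neg →]=  1    ⊢ (((- -1) * 1) * 1)
(3) (((- -1) * 1) * 1)  =[mul_one →]=  ((- -1) * 1)
(4) ((- -1) * 1)  =[mul_one →]=  (- -1)    ⊢ cost 2, within 2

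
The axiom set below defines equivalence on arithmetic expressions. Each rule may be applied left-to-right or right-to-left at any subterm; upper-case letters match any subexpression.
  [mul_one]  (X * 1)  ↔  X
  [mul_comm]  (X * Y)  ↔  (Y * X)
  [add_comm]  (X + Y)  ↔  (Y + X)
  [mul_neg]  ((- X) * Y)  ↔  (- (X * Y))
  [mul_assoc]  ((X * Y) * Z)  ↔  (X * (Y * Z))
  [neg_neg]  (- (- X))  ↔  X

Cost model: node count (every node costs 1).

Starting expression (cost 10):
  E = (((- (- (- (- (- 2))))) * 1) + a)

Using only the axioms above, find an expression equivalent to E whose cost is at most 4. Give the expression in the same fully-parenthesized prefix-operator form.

step 1: mul_one (→) rewrites ((- (- (- (- (- 2))))) * 1) into (- (- (- (- (- 2))))), now ((- (- (- (- (- 2))))) + a)
step 2: neg_neg (→) rewrites (- (- 2)) into 2, now ((- (- (- 2))) + a)
step 3: neg_neg (→) rewrites (- (- (- 2))) into (- 2), reaching cost 4 (bound 4)

((- 2) + a)   [cost 4]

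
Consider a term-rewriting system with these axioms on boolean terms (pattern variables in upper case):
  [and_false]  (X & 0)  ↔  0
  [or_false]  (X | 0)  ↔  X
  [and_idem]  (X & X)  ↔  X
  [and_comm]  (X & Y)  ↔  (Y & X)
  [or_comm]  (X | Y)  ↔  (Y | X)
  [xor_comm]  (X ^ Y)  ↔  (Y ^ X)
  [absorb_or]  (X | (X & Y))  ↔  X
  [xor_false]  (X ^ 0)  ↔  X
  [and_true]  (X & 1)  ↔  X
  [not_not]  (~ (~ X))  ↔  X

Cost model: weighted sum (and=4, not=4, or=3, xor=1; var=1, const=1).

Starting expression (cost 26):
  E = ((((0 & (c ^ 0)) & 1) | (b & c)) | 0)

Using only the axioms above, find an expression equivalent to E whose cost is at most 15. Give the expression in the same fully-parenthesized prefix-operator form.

(1) (c ^ 0)  =[xor_false →]=  c    ⊢ ((((0 & c) & 1) | (b & c)) | 0)
(2) ((((0 & c) & 1) | (b & c)) | 0)  =[or_false →]=  (((0 & c) & 1) | (b & c))
(3) ((0 & c) & 1)  =[and_true →]=  (0 & c)    ⊢ cost 15, within 15

((0 & c) | (b & c))   [cost 15]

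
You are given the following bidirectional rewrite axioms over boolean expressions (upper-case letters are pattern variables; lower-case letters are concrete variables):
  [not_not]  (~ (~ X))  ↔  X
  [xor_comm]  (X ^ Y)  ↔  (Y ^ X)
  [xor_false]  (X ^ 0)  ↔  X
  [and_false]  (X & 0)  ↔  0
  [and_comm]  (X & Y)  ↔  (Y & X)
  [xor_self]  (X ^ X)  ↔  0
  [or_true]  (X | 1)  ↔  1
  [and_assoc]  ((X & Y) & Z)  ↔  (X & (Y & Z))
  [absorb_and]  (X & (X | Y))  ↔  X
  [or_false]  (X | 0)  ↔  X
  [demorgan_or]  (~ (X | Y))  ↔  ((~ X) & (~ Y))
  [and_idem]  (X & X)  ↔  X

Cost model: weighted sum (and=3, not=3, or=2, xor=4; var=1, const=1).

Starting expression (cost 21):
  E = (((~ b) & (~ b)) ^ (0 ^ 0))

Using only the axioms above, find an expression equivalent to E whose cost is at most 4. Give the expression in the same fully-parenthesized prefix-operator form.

(~ b)   [cost 4]

(1) (0 ^ 0)  =[xor_false →]=  0    ⊢ (((~ b) & (~ b)) ^ 0)
(2) (((~ b) & (~ b)) ^ 0)  =[xor_false →]=  ((~ b) & (~ b))
(3) ((~ b) & (~ b))  =[and_idem →]=  (~ b)    ⊢ cost 4, within 4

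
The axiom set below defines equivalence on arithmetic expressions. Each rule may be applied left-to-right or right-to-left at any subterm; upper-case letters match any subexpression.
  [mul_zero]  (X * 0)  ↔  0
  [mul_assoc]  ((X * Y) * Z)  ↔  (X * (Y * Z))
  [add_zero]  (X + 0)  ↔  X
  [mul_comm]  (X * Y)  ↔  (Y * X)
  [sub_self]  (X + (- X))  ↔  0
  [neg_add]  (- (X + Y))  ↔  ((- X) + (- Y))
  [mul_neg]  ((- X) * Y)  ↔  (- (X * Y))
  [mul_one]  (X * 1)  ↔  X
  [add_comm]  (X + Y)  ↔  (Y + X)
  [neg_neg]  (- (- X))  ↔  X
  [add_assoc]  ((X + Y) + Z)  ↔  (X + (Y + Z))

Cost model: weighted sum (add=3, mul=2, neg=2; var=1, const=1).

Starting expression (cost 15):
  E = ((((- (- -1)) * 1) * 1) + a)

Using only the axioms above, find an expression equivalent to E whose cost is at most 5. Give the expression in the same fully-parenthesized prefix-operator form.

1. [mul_one →] (((- (- -1)) * 1) * 1)  →  ((- (- -1)) * 1);  E = (((- (- -1)) * 1) + a)
2. [neg_neg →] (- (- -1))  →  -1;  E = ((-1 * 1) + a)
3. [mul_one →] (-1 * 1)  →  -1;  cost 5 ≤ 5, done

(-1 + a)   [cost 5]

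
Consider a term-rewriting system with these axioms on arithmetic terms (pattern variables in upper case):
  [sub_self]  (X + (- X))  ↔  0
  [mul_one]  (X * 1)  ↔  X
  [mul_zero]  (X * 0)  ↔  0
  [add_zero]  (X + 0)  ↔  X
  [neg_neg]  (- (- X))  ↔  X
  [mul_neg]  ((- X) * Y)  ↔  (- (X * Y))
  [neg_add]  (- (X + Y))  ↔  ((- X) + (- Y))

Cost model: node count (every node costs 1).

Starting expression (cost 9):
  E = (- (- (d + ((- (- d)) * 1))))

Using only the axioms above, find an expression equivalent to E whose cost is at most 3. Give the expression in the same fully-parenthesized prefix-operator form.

(d + d)   [cost 3]

1. [mul_one →] ((- (- d)) * 1)  →  (- (- d));  E = (- (- (d + (- (- d)))))
2. [neg_neg →] (- (- d))  →  d;  E = (- (- (d + d)))
3. [neg_neg →] (- (- (d + d)))  →  (d + d);  cost 3 ≤ 3, done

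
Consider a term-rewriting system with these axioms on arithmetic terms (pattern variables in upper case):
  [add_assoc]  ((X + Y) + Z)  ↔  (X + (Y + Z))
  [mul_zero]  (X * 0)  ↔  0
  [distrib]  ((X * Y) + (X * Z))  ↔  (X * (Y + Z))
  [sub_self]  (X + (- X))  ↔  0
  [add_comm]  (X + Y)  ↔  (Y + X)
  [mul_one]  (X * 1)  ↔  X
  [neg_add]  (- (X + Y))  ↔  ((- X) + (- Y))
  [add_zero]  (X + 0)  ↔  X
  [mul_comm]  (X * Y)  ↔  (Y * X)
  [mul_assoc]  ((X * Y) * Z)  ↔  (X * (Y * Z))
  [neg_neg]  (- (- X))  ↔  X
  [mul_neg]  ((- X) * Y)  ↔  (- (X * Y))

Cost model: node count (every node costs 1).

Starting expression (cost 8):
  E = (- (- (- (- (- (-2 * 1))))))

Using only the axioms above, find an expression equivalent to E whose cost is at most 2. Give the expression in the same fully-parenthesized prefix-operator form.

1. [mul_one →] (-2 * 1)  →  -2;  E = (- (- (- (- (- -2)))))
2. [neg_neg →] (- (- (- -2)))  →  (- -2);  E = (- (- (- -2)))
3. [neg_neg →] (- (- -2))  →  -2;  cost 2 ≤ 2, done

(- -2)   [cost 2]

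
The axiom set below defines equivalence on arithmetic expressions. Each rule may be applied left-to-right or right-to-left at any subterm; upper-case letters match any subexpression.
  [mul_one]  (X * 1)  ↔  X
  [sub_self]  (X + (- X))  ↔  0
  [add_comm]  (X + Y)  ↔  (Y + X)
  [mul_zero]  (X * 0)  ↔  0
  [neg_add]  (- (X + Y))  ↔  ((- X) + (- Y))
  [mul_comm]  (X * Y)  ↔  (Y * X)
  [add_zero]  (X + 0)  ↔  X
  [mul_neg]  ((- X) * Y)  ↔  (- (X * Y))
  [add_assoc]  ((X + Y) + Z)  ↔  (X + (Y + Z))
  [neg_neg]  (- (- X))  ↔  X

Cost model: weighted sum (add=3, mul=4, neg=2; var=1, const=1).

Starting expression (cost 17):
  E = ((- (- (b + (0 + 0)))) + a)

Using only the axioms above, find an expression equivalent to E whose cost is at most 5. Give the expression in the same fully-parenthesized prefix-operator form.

(b + a)   [cost 5]

step 1: neg_neg (→) rewrites (- (- (b + (0 + 0)))) into (b + (0 + 0)), now ((b + (0 + 0)) + a)
step 2: add_zero (→) rewrites (0 + 0) into 0, now ((b + 0) + a)
step 3: add_zero (→) rewrites (b + 0) into b, reaching cost 5 (bound 5)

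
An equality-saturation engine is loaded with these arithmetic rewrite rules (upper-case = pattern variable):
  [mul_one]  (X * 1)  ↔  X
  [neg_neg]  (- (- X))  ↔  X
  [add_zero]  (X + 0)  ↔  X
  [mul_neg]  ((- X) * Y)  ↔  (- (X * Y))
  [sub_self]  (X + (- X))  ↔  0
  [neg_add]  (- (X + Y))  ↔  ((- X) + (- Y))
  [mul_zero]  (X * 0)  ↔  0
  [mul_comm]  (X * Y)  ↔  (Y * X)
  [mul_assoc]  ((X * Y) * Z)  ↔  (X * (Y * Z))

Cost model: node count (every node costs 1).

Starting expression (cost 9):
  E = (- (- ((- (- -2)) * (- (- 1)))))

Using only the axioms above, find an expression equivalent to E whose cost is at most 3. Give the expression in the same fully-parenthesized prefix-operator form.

1. [neg_neg →] (- (- 1))  →  1;  E = (- (- ((- (- -2)) * 1)))
2. [mul_one →] ((- (- -2)) * 1)  →  (- (- -2));  E = (- (- (- (- -2))))
3. [neg_neg →] (- (- -2))  →  -2;  cost 3 ≤ 3, done

(- (- -2))   [cost 3]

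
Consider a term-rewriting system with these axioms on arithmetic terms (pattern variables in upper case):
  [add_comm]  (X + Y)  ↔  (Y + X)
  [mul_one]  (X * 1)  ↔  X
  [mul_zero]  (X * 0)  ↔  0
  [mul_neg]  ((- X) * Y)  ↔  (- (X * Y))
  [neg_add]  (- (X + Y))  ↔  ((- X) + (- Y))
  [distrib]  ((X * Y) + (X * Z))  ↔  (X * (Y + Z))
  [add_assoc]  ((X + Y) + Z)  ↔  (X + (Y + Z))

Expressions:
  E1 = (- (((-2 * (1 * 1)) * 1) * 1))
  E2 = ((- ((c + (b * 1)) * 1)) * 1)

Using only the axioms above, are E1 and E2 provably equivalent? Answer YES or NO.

NO

Every axiom is a valid identity, so a rewrite proof would force E1 and E2 to agree under every assignment.
At b=0, c=0: E1 = 2 but E2 = 0; they differ, so no derivation exists.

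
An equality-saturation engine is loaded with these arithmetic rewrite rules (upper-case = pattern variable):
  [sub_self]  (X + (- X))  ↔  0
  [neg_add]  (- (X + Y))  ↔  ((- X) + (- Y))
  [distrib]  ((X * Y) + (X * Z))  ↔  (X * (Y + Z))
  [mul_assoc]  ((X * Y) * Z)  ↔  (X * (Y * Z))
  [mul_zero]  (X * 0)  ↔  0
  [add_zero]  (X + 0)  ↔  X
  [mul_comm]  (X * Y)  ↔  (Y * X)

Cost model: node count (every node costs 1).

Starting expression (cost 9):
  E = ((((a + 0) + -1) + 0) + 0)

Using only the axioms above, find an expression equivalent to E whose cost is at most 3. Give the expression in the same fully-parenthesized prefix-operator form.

1. [add_zero →] (((a + 0) + -1) + 0)  →  ((a + 0) + -1);  E = (((a + 0) + -1) + 0)
2. [add_zero →] (a + 0)  →  a;  E = ((a + -1) + 0)
3. [add_zero →] ((a + -1) + 0)  →  (a + -1);  cost 3 ≤ 3, done

(a + -1)   [cost 3]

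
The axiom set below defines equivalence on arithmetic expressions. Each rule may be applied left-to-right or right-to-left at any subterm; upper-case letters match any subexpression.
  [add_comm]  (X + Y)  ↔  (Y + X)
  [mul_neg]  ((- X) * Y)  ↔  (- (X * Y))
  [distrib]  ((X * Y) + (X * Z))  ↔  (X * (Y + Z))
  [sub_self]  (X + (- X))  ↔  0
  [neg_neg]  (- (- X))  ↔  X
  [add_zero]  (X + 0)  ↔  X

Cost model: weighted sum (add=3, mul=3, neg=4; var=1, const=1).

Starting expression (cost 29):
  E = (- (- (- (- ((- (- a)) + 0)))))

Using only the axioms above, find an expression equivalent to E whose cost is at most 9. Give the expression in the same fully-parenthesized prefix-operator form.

(1) (- (- ((- (- a)) + 0)))  =[neg_neg →]=  ((- (- a)) + 0)    ⊢ (- (- ((- (- a)) + 0)))
(2) ((- (- a)) + 0)  =[add_zero →]=  (- (- a))    ⊢ (- (- (- (- a))))
(3) (- (- (- (- a))))  =[neg_neg →]=  (- (- a))    ⊢ cost 9, within 9

(- (- a))   [cost 9]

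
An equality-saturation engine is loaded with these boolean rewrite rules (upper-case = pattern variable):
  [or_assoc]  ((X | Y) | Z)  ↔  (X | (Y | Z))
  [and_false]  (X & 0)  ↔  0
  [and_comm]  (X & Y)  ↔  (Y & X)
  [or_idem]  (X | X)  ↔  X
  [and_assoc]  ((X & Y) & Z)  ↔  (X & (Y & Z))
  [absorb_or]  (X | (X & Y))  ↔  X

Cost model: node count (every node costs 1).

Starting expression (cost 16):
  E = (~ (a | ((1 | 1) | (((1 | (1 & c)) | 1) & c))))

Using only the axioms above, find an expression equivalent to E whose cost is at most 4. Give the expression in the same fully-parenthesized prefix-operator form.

step 1: absorb_or (→) rewrites (1 | (1 & c)) into 1, now (~ (a | ((1 | 1) | ((1 | 1) & c))))
step 2: absorb_or (→) rewrites ((1 | 1) | ((1 | 1) & c)) into (1 | 1), now (~ (a | (1 | 1)))
step 3: or_idem (→) rewrites (1 | 1) into 1, reaching cost 4 (bound 4)

(~ (a | 1))   [cost 4]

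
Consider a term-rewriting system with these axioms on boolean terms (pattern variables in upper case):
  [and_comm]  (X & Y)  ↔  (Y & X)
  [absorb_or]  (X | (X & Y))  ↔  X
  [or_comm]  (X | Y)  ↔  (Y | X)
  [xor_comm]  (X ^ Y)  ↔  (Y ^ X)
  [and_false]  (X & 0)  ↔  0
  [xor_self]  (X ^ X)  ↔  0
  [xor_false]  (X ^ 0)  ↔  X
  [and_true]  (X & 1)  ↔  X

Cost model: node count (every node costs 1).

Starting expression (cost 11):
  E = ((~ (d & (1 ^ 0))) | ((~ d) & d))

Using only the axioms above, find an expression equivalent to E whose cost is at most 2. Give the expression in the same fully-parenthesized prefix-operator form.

1. [xor_false →] (1 ^ 0)  →  1;  E = ((~ (d & 1)) | ((~ d) & d))
2. [and_true →] (d & 1)  →  d;  E = ((~ d) | ((~ d) & d))
3. [absorb_or →] ((~ d) | ((~ d) & d))  →  (~ d);  cost 2 ≤ 2, done

(~ d)   [cost 2]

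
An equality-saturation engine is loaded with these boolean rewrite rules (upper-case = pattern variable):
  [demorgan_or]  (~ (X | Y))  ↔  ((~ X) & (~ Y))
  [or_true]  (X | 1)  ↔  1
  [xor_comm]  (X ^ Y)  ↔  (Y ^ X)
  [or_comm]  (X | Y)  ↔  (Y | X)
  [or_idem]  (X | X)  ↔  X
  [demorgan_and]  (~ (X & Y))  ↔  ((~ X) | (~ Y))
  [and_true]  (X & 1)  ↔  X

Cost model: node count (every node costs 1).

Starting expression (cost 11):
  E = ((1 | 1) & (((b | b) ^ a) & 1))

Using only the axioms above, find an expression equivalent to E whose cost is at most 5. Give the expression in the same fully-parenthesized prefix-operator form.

(1 & (b ^ a))   [cost 5]

1. [or_idem →] (b | b)  →  b;  E = ((1 | 1) & ((b ^ a) & 1))
2. [and_true →] ((b ^ a) & 1)  →  (b ^ a);  E = ((1 | 1) & (b ^ a))
3. [or_idem →] (1 | 1)  →  1;  cost 5 ≤ 5, done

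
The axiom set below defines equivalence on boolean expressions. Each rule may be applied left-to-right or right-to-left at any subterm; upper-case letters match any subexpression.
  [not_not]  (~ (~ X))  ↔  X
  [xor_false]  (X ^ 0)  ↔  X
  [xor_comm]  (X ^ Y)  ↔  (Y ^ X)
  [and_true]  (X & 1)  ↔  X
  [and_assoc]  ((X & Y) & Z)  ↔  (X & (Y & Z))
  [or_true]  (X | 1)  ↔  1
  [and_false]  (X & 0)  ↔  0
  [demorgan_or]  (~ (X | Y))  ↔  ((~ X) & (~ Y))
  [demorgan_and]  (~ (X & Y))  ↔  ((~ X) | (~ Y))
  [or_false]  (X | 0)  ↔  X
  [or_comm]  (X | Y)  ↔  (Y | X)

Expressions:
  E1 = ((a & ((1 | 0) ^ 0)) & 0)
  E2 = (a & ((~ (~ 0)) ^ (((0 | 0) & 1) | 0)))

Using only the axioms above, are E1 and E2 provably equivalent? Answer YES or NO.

YES

1. [xor_false →] ((1 | 0) ^ 0)  →  (1 | 0);  E1 = ((a & (1 | 0)) & 0)
2. [or_false →] (1 | 0)  →  1;  E1 = ((a & 1) & 0)
3. [and_true →] (a & 1)  →  a;  E1 = (a & 0)
4. [xor_false ←] 0  →  (0 ^ 0);  E1 = (a & (0 ^ 0))
5. [not_not ←] 0  →  (~ (~ 0));  E1 = (a & ((~ (~ 0)) ^ 0))
6. [or_false ←] 0  →  (0 | 0);  E1 = (a & ((~ (~ 0)) ^ (0 | 0)))
7. [and_true ←] 0  →  (0 & 1);  E1 = (a & ((~ (~ 0)) ^ ((0 & 1) | 0)))
8. [or_false ←] 0  →  (0 | 0);  this is E2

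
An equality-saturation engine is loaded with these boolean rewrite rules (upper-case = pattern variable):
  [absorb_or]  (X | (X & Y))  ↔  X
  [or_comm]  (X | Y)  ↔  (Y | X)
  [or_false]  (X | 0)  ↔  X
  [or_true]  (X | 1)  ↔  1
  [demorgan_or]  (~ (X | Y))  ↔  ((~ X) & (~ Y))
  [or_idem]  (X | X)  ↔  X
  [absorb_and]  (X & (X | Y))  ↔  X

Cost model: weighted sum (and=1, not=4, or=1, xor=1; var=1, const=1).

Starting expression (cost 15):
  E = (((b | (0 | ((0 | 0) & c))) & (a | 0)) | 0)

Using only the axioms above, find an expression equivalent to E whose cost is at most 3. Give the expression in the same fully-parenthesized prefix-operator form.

1. [or_false →] (0 | 0)  →  0;  E = (((b | (0 | (0 & c))) & (a | 0)) | 0)
2. [or_false →] (a | 0)  →  a;  E = (((b | (0 | (0 & c))) & a) | 0)
3. [or_false →] (((b | (0 | (0 & c))) & a) | 0)  →  ((b | (0 | (0 & c))) & a)
4. [absorb_or →] (0 | (0 & c))  →  0;  E = ((b | 0) & a)
5. [or_false →] (b | 0)  →  b;  cost 3 ≤ 3, done

(b & a)   [cost 3]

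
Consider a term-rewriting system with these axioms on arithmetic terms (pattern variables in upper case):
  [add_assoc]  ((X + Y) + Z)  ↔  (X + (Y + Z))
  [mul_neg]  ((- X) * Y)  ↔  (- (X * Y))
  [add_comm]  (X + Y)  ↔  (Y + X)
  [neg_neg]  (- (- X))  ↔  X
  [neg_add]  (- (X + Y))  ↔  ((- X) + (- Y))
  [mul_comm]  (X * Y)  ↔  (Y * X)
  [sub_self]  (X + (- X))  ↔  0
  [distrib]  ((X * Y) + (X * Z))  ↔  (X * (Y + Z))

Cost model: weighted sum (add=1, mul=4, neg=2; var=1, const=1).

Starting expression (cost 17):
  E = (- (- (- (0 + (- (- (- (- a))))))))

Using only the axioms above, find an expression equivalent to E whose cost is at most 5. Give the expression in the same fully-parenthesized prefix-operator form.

step 1: neg_neg (→) rewrites (- (- (- (- a)))) into (- (- a)), now (- (- (- (0 + (- (- a))))))
step 2: neg_neg (→) rewrites (- (- a)) into a, now (- (- (- (0 + a))))
step 3: neg_neg (→) rewrites (- (- (0 + a))) into (0 + a), reaching cost 5 (bound 5)

(- (0 + a))   [cost 5]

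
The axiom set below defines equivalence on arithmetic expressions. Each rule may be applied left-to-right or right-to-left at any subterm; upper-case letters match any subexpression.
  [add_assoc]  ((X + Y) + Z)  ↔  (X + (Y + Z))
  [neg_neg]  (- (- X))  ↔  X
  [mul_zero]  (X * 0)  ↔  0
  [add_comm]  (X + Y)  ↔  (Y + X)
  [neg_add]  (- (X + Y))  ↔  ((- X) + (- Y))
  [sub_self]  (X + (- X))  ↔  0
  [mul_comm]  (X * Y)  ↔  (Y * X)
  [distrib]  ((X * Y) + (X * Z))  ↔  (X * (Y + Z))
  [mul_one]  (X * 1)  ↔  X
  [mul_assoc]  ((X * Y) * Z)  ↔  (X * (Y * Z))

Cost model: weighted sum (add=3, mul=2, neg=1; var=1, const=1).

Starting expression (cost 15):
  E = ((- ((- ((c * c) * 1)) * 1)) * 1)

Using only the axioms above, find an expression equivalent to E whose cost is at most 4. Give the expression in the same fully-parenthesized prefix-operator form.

(c * c)   [cost 4]

(1) ((- ((- ((c * c) * 1)) * 1)) * 1)  =[mul_one →]=  (- ((- ((c * c) * 1)) * 1))
(2) ((c * c) * 1)  =[mul_one →]=  (c * c)    ⊢ (- ((- (c * c)) * 1))
(3) ((- (c * c)) * 1)  =[mul_one →]=  (- (c * c))    ⊢ (- (- (c * c)))
(4) (- (- (c * c)))  =[neg_neg →]=  (c * c)    ⊢ cost 4, within 4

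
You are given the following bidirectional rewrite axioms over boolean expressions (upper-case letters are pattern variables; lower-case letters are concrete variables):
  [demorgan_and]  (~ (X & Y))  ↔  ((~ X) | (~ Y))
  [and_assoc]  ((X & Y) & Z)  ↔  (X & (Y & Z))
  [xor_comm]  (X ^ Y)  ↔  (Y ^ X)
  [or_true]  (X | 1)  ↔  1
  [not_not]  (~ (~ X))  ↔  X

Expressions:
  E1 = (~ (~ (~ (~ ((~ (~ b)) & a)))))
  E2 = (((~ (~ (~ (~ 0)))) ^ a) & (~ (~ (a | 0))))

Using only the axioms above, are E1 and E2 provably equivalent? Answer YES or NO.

All listed rules preserve value, hence provable equivalence implies equal values everywhere; look for a separating assignment.
a=1, b=0 gives E1 ↦ 0, E2 ↦ 1; values differ ⇒ not provably equivalent.

NO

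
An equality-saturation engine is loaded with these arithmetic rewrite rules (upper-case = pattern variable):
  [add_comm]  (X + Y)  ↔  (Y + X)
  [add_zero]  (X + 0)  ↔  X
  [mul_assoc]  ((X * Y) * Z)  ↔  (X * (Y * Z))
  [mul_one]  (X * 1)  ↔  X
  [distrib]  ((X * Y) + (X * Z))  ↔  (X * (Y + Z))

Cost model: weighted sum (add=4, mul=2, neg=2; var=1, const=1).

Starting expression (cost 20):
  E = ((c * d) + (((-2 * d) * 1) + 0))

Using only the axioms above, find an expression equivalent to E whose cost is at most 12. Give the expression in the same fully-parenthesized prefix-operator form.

1. [add_zero →] (((-2 * d) * 1) + 0)  →  ((-2 * d) * 1);  E = ((c * d) + ((-2 * d) * 1))
2. [mul_assoc →] ((-2 * d) * 1)  →  (-2 * (d * 1));  E = ((c * d) + (-2 * (d * 1)))
3. [mul_one →] (d * 1)  →  d;  cost 12 ≤ 12, done

((c * d) + (-2 * d))   [cost 12]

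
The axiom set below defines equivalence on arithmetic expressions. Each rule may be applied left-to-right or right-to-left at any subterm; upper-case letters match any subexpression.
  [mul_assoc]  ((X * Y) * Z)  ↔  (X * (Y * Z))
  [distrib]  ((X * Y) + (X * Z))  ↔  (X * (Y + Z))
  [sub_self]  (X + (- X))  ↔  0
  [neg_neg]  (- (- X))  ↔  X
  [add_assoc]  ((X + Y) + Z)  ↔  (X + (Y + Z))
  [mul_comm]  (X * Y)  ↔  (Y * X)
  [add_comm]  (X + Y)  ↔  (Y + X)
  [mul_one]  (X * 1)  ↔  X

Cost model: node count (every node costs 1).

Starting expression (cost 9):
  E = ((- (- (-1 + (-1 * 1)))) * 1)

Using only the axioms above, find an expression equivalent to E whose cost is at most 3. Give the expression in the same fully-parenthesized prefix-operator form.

(-1 + -1)   [cost 3]

step 1: mul_one (→) rewrites ((- (- (-1 + (-1 * 1)))) * 1) into (- (- (-1 + (-1 * 1))))
step 2: mul_one (→) rewrites (-1 * 1) into -1, now (- (- (-1 + -1)))
step 3: neg_neg (→) rewrites (- (- (-1 + -1))) into (-1 + -1), reaching cost 3 (bound 3)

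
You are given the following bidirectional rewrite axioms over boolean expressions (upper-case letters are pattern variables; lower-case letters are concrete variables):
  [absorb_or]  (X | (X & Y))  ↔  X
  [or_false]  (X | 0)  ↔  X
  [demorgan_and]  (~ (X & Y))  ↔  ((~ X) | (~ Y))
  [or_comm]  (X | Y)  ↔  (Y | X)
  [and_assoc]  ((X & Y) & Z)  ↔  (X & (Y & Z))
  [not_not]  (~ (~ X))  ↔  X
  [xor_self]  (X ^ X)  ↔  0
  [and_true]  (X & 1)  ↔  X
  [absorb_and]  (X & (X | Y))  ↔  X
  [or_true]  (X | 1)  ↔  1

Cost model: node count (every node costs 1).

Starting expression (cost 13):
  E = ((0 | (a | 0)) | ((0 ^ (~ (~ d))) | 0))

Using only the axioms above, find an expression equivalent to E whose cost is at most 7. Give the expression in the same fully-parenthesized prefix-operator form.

step 1: or_false (→) rewrites (a | 0) into a, now ((0 | a) | ((0 ^ (~ (~ d))) | 0))
step 2: or_false (→) rewrites ((0 ^ (~ (~ d))) | 0) into (0 ^ (~ (~ d))), now ((0 | a) | (0 ^ (~ (~ d))))
step 3: not_not (→) rewrites (~ (~ d)) into d, reaching cost 7 (bound 7)

((0 | a) | (0 ^ d))   [cost 7]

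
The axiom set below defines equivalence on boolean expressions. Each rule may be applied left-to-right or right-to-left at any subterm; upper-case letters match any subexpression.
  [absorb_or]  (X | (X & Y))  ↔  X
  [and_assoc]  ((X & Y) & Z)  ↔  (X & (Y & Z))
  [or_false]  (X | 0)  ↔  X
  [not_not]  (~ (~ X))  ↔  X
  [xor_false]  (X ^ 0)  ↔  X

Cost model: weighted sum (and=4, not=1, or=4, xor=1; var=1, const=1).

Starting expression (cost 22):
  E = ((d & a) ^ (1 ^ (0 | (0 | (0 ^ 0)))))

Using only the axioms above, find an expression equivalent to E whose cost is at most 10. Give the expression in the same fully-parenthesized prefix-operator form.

(1) (0 ^ 0)  =[xor_false →]=  0    ⊢ ((d & a) ^ (1 ^ (0 | (0 | 0))))
(2) (0 | 0)  =[or_false →]=  0    ⊢ ((d & a) ^ (1 ^ (0 | 0)))
(3) (0 | 0)  =[or_false →]=  0    ⊢ cost 10, within 10

((d & a) ^ (1 ^ 0))   [cost 10]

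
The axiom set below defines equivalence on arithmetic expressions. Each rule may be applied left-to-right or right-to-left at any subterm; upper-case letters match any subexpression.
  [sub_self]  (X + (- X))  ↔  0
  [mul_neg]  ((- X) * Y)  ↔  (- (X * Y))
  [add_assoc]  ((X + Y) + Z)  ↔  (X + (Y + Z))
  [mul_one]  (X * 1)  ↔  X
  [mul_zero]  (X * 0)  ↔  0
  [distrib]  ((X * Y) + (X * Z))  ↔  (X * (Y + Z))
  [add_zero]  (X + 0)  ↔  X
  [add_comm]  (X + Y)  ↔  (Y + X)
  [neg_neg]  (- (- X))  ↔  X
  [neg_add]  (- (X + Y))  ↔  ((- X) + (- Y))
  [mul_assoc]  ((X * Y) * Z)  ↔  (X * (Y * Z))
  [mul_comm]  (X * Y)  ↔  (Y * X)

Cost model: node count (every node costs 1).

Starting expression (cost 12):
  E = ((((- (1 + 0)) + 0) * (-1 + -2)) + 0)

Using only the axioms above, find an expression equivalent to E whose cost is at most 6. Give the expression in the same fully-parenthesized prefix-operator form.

((- 1) * (-1 + -2))   [cost 6]

1. [add_zero →] ((- (1 + 0)) + 0)  →  (- (1 + 0));  E = (((- (1 + 0)) * (-1 + -2)) + 0)
2. [add_zero →] (((- (1 + 0)) * (-1 + -2)) + 0)  →  ((- (1 + 0)) * (-1 + -2))
3. [add_zero →] (1 + 0)  →  1;  cost 6 ≤ 6, done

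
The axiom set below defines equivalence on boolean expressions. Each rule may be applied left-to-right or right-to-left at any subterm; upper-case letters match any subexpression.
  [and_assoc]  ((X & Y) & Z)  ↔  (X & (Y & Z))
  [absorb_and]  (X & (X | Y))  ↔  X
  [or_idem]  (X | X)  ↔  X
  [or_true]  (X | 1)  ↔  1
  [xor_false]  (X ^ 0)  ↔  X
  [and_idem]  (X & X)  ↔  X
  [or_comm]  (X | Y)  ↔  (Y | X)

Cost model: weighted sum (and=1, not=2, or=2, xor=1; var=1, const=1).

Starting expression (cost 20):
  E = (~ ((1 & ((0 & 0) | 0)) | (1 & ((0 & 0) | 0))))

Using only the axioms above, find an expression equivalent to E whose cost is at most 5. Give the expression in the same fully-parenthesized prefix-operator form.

(1) ((1 & ((0 & 0) | 0)) | (1 & ((0 & 0) | 0)))  =[or_idem →]=  (1 & ((0 & 0) | 0))    ⊢ (~ (1 & ((0 & 0) | 0)))
(2) (0 & 0)  =[and_idem →]=  0    ⊢ (~ (1 & (0 | 0)))
(3) (0 | 0)  =[or_idem →]=  0    ⊢ cost 5, within 5

(~ (1 & 0))   [cost 5]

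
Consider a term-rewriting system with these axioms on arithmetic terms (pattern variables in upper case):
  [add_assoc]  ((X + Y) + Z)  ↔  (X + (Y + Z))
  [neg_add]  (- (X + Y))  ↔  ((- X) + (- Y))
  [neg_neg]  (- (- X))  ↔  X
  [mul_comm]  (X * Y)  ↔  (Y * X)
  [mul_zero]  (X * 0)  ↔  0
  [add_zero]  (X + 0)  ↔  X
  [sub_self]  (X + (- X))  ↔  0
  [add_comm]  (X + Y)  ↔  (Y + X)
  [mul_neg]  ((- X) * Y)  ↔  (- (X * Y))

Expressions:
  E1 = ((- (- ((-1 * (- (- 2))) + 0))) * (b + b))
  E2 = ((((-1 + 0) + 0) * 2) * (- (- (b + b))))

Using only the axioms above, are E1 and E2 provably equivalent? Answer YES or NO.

1. [neg_neg →] (- (- ((-1 * (- (- 2))) + 0)))  →  ((-1 * (- (- 2))) + 0);  E1 = (((-1 * (- (- 2))) + 0) * (b + b))
2. [add_zero →] ((-1 * (- (- 2))) + 0)  →  (-1 * (- (- 2)));  E1 = ((-1 * (- (- 2))) * (b + b))
3. [neg_neg →] (- (- 2))  →  2;  E1 = ((-1 * 2) * (b + b))
4. [add_zero ←] -1  →  (-1 + 0);  E1 = (((-1 + 0) * 2) * (b + b))
5. [add_zero ←] -1  →  (-1 + 0);  E1 = ((((-1 + 0) + 0) * 2) * (b + b))
6. [neg_neg ←] (b + b)  →  (- (- (b + b)));  this is E2

YES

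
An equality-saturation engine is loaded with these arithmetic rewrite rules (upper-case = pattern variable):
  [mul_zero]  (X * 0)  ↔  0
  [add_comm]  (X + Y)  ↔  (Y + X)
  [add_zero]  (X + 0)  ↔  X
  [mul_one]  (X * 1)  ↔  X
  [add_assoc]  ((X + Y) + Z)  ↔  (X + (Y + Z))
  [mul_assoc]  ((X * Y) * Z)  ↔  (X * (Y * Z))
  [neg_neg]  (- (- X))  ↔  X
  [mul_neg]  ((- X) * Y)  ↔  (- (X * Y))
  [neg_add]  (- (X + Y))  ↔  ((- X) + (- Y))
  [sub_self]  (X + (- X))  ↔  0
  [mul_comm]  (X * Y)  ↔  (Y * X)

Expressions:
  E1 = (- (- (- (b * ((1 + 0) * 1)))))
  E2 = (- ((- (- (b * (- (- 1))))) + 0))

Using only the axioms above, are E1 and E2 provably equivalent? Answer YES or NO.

1. [mul_one →] ((1 + 0) * 1)  →  (1 + 0);  E1 = (- (- (- (b * (1 + 0)))))
2. [neg_neg →] (- (- (b * (1 + 0))))  →  (b * (1 + 0));  E1 = (- (b * (1 + 0)))
3. [add_zero →] (1 + 0)  →  1;  E1 = (- (b * 1))
4. [neg_neg ←] 1  →  (- (- 1));  E1 = (- (b * (- (- 1))))
5. [neg_neg ←] (b * (- (- 1)))  →  (- (- (b * (- (- 1)))));  E1 = (- (- (- (b * (- (- 1))))))
6. [add_zero ←] (- (- (b * (- (- 1)))))  →  ((- (- (b * (- (- 1))))) + 0);  this is E2

YES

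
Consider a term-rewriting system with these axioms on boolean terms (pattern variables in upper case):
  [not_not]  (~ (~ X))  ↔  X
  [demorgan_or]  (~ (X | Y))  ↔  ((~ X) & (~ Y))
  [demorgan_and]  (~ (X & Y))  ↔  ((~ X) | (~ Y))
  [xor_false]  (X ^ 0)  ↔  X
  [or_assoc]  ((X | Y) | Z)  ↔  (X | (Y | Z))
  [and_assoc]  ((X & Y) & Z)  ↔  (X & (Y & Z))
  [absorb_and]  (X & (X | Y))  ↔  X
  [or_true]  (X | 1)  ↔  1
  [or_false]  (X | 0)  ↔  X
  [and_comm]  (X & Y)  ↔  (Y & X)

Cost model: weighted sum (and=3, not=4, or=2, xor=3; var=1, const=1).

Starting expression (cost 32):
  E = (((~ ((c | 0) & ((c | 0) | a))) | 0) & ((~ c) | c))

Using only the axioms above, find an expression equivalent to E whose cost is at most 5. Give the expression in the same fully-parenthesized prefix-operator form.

(~ c)   [cost 5]

1. [absorb_and →] ((c | 0) & ((c | 0) | a))  →  (c | 0);  E = (((~ (c | 0)) | 0) & ((~ c) | c))
2. [or_false →] (c | 0)  →  c;  E = (((~ c) | 0) & ((~ c) | c))
3. [or_false →] ((~ c) | 0)  →  (~ c);  E = ((~ c) & ((~ c) | c))
4. [absorb_and →] ((~ c) & ((~ c) | c))  →  (~ c);  cost 5 ≤ 5, done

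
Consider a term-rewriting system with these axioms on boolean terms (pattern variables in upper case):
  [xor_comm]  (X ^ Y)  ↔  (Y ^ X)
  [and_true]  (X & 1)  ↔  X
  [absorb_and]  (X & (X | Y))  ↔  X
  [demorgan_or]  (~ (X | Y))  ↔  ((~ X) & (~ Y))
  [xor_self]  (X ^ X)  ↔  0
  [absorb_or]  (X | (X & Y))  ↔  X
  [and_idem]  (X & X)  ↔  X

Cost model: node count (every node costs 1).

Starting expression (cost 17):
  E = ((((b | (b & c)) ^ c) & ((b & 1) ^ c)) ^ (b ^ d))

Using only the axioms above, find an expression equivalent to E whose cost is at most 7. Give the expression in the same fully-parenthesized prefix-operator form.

step 1: absorb_or (→) rewrites (b | (b & c)) into b, now (((b ^ c) & ((b & 1) ^ c)) ^ (b ^ d))
step 2: and_true (→) rewrites (b & 1) into b, now (((b ^ c) & (b ^ c)) ^ (b ^ d))
step 3: and_idem (→) rewrites ((b ^ c) & (b ^ c)) into (b ^ c), reaching cost 7 (bound 7)

((b ^ c) ^ (b ^ d))   [cost 7]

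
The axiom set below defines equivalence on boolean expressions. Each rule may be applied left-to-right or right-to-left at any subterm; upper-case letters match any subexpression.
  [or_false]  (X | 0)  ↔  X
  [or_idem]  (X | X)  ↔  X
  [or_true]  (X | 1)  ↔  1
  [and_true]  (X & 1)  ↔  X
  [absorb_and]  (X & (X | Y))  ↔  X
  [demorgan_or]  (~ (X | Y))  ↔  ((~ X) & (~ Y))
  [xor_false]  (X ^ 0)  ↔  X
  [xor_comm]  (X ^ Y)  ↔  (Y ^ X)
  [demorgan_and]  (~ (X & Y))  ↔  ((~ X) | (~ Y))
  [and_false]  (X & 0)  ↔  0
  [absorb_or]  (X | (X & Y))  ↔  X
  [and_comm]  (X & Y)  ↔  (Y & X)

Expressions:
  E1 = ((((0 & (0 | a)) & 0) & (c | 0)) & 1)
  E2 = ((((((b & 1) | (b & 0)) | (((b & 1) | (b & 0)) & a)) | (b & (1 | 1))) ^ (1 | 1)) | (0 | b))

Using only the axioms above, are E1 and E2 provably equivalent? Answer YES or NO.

The axioms are sound identities: if E1 ↔* E2 then E1 and E2 evaluate identically under any assignment.
Under a=0, b=0, c=0: E1 evaluates to 0, E2 to 1. Distinct ⇒ no rewrite sequence connects them.

NO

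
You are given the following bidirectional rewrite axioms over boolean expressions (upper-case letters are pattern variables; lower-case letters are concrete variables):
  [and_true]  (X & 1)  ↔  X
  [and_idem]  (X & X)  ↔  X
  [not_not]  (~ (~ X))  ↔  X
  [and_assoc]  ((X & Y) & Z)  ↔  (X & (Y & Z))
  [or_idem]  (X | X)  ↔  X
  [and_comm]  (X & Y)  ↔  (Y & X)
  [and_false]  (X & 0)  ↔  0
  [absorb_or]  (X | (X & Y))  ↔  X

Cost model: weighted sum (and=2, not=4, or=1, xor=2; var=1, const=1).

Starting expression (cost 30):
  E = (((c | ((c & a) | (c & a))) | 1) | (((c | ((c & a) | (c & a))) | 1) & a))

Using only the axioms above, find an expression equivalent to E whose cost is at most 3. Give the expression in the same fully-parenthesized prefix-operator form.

(c | 1)   [cost 3]

1. [absorb_or →] (((c | ((c & a) | (c & a))) | 1) | (((c | ((c & a) | (c & a))) | 1) & a))  →  ((c | ((c & a) | (c & a))) | 1)
2. [or_idem →] ((c & a) | (c & a))  →  (c & a);  E = ((c | (c & a)) | 1)
3. [absorb_or →] (c | (c & a))  →  c;  cost 3 ≤ 3, done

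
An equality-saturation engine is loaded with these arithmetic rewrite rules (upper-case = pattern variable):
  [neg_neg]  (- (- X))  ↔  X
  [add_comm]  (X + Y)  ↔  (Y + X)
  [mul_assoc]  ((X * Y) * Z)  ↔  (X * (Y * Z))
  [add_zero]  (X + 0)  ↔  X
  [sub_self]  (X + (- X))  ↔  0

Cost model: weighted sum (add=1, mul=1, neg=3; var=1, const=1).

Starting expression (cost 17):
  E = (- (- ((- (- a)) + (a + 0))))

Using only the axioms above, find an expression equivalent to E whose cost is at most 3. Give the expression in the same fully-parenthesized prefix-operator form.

(a + a)   [cost 3]

(1) (- (- ((- (- a)) + (a + 0))))  =[neg_neg →]=  ((- (- a)) + (a + 0))
(2) (- (- a))  =[neg_neg →]=  a    ⊢ (a + (a + 0))
(3) (a + 0)  =[add_zero →]=  a    ⊢ cost 3, within 3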